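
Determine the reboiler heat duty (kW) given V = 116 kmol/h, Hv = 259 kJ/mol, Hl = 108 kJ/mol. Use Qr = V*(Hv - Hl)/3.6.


Qr = 116 * (259 - 108) / 3.6 = 116 * 151 / 3.6 = 4866

4866 kW


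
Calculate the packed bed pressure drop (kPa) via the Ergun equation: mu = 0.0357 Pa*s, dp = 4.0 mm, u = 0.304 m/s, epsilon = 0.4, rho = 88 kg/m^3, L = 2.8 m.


dp = 4.0 mm = 0.004 m
Viscous term = 150*0.0357*0.304*(1-0.4)^2 / (0.004^2*0.4^3) = 572316
Inertial term = 1.75*88*0.304^2*(1-0.4) / (0.004*0.4^3) = 33356.4
dP/L = 572316 + 33356.4 = 605672 Pa/m
dP = 605672 * 2.8 / 1000 = 1696 kPa

1696 kPa


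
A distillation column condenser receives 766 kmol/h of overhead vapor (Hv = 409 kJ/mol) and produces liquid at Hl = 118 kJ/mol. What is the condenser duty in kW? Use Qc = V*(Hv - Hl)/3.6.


Qc = 766 * (409 - 118) / 3.6 = 766 * 291 / 3.6 = 61920

61920 kW


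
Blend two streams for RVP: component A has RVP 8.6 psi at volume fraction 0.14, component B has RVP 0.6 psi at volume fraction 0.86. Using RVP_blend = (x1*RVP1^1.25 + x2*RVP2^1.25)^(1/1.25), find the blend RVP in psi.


Chevron index: RVP_blend = (sum xi*RVPi^1.25)^(1/1.25)
RVP^1.25 terms: 0.14 * 8.6^1.25 + 0.86 * 0.6^1.25 = 2.51596
RVP_blend = 2.51596^(1/1.25) = 2.092

2.092 psi


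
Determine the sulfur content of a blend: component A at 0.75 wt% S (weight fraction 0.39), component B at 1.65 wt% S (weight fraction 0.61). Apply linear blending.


Linear sulfur blending: S_blend = x1*S1 + x2*S2
Contribution 1: 0.39 * 0.75 = 0.2925 wt%
Contribution 2: 0.61 * 1.65 = 1.0065 wt%
S_blend = 0.2925 + 1.0065 = 1.299

1.299 wt%


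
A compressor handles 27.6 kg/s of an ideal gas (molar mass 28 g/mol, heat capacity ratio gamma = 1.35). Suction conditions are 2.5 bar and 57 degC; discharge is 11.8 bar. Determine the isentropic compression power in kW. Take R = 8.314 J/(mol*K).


Isentropic work: W = m*(gamma/(gamma-1))*(R*T1/MW)*((P2/P1)^((gamma-1)/gamma) - 1)
T1 = 57 + 273.15 = 330.15 K
Pressure ratio = 11.8 / 2.5 = 4.72
Exponent = (1.35 - 1)/1.35 = 0.259259
(P2/P1)^exp - 1 = 4.72^0.259259 - 1 = 0.49529
W = 27.6 * 1.35 / 0.35 * 8.314 * 330.15 / 28 * 0.49529 = 5169

5169 kW


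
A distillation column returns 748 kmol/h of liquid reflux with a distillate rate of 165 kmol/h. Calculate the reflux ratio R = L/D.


Reflux ratio definition: R = L / D (liquid returned / distillate withdrawn)
L = 748 kmol/h, D = 165 kmol/h
R = 748 / 165 = 4.533

4.533


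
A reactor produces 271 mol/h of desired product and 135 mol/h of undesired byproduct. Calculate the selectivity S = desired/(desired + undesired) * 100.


Selectivity = desired / (desired + undesired) * 100
Total products = 271 + 135 = 406 mol/h
S = 271 / 406 * 100
= 0.6675 * 100
= 66.75 %

66.75 %


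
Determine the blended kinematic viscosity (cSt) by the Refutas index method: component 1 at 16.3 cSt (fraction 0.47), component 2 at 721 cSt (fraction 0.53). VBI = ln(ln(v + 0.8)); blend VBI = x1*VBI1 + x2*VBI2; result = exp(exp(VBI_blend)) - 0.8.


Refutas method: VBN_i = 14.534*ln(ln(visc_i + 0.8)) + 10.975, blended linearly by mass fraction; since VBN is linear in VBI_i = ln(ln(visc_i + 0.8)) and the fractions sum to 1, blend VBI directly: visc = exp(exp(VBI_blend)) - 0.8
VBI_1 = ln(ln(16.3 + 0.8)) = 1.04348
VBI_2 = ln(ln(721 + 0.8)) = 1.8843
VBI_blend = 0.47 * 1.04348 + 0.53 * 1.8843 = 1.48911
visc_blend = exp(exp(1.48911)) - 0.8 = 83.40

83.40 cSt


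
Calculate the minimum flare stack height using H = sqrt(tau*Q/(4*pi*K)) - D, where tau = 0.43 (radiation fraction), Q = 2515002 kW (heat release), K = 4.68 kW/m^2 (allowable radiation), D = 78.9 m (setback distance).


tau*Q/(4*pi*K) = 0.43 * 2515002 / (4 * pi * 4.68) = 18388.7
sqrt(18388.7) = 135.605
H = 135.605 - 78.9 = 56.70

56.70 m


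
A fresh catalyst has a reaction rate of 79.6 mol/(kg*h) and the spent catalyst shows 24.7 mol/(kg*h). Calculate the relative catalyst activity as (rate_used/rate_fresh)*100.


Activity (%) = (rate_used / rate_fresh) * 100
rate_used = 24.7, rate_fresh = 79.6
= (24.7 / 79.6) * 100
= 0.3103 * 100 = 31.03

31.03 %


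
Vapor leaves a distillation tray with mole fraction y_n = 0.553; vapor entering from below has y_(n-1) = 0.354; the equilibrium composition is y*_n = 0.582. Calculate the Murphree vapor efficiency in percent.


Murphree vapor efficiency: EMV = (y_n - y_(n-1)) / (y*_n - y_(n-1)) * 100
EMV = (0.553 - 0.354) / (0.582 - 0.354) * 100 = 0.199 / 0.228 * 100 = 87.28

87.28 %


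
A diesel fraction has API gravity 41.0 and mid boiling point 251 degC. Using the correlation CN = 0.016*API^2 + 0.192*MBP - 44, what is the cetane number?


CN = 0.016 * 41.0^2 + 0.192 * 251 - 44
CN = 26.896 + 48.192 - 44 = 31.088

31.088


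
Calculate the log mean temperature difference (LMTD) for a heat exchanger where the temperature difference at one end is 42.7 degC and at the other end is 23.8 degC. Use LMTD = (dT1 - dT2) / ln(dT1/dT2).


LMTD = (dT1 - dT2) / ln(dT1/dT2)
= (42.7 - 23.8) / ln(42.7 / 23.8) = 18.9 / 0.584513 = 32.33

32.33 degC


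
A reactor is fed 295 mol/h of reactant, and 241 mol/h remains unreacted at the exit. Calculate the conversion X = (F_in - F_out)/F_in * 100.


X = (F_in - F_out) / F_in * 100
Moles reacted = 295 - 241 = 54
X = 54 / 295 * 100
= 0.1831 * 100
= 18.31 %

18.31 %


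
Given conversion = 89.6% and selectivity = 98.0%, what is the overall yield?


Overall yield = conversion (%) * selectivity (%) / 100
Conversion = 89.6%, Selectivity = 98.0%
Y = 89.6 * 98.0 / 100
= 87.808 %

87.808 %


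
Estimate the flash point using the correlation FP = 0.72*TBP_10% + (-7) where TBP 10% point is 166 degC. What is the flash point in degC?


FP = 0.72 * 166 + (-7) = 112.52

112.52 degC


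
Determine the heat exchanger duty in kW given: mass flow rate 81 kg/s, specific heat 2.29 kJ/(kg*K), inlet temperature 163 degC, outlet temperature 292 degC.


Q = m_dot * cp * delta_T
delta_T = 292 - 163 = 129 K
Q = 81 * 2.29 * 129
= 185.49 * 129
= 23928.21 kW

23928.21 kW


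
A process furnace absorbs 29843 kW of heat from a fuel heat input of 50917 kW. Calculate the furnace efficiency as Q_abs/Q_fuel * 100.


Furnace efficiency = Q_absorbed / Q_fuel * 100
= 29843 / 50917 * 100 = 58.61

58.61 %


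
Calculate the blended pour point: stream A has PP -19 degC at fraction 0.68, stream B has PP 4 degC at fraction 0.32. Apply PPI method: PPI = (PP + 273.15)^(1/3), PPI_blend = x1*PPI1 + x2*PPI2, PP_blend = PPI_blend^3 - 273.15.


PPI_1 = (-19 + 273.15)^(1/3) = 6.334272
PPI_2 = (4 + 273.15)^(1/3) = 6.51986
PPI_blend = 0.68 * 6.334272 + 0.32 * 6.51986 = 6.39366
PP_blend = 6.39366^3 - 273.15 = 261.3657 - 273.15 = -11.78

-11.78 degC


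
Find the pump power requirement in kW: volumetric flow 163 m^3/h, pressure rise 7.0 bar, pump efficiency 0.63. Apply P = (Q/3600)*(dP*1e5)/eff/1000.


Q = 163 / 3600 = 0.0452778 m^3/s
P = 0.0452778 * (7.0 * 1e5) / 0.63 / 1000 = 50.31

50.31 kW


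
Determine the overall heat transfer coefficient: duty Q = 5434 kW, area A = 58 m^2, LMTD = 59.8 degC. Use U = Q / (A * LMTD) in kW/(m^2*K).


From Q = U*A*LMTD, U = Q / (A * LMTD)
U = 5434 / (58 * 59.8) = 5434 / 3468.4 = 1.567

1.567 kW/(m^2*K)


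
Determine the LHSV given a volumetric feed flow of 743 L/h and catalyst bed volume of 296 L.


LHSV = volumetric feed rate / catalyst volume
= 743 L/h / 296 L
= 2.510 h^-1

2.510 h^-1


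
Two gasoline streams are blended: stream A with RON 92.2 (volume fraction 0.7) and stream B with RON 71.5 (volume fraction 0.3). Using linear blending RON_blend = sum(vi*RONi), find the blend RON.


Linear blending: RON_blend = sum(vi * RONi)
Contribution 1: 0.7 * 92.2 = 64.54
Contribution 2: 0.3 * 71.5 = 21.45
RON_blend = 64.54 + 21.45 = 85.99

85.99


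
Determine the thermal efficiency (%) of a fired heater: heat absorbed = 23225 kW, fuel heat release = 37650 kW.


Furnace efficiency = Q_absorbed / Q_fuel * 100
= 23225 / 37650 * 100 = 61.69

61.69 %


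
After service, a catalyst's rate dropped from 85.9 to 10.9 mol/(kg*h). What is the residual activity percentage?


Activity (%) = (rate_used / rate_fresh) * 100
rate_used = 10.9, rate_fresh = 85.9
= (10.9 / 85.9) * 100
= 0.1269 * 100 = 12.69

12.69 %


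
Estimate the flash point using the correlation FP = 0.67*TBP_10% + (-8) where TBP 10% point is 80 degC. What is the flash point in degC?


FP = 0.67 * 80 + (-8) = 45.6

45.6 degC


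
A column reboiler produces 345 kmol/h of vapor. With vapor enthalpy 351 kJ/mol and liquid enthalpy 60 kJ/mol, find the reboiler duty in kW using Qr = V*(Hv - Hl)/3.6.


Qr = 345 * (351 - 60) / 3.6 = 345 * 291 / 3.6 = 27890

27890 kW


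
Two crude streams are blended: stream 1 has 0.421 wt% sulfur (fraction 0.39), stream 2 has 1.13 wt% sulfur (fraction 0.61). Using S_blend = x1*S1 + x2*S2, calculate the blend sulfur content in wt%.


Linear sulfur blending: S_blend = x1*S1 + x2*S2
Contribution 1: 0.39 * 0.421 = 0.16419 wt%
Contribution 2: 0.61 * 1.13 = 0.6893 wt%
S_blend = 0.16419 + 0.6893 = 0.85349

0.85349 wt%


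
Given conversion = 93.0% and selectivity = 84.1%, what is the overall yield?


Overall yield = conversion (%) * selectivity (%) / 100
Conversion = 93.0%, Selectivity = 84.1%
Y = 93.0 * 84.1 / 100
= 78.213 %

78.213 %


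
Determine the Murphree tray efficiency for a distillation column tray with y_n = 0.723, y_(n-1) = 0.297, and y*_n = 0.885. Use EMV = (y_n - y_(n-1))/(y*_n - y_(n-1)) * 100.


Murphree vapor efficiency: EMV = (y_n - y_(n-1)) / (y*_n - y_(n-1)) * 100
EMV = (0.723 - 0.297) / (0.885 - 0.297) * 100 = 0.426 / 0.588 * 100 = 72.45

72.45 %


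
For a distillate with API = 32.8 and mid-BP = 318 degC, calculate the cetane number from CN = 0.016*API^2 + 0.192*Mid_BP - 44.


CN = 0.016 * 32.8^2 + 0.192 * 318 - 44
CN = 17.21344 + 61.056 - 44 = 34.26944

34.26944


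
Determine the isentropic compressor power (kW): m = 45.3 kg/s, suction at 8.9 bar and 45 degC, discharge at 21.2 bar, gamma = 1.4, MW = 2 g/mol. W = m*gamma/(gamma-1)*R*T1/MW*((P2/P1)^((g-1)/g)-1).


Isentropic work: W = m*(gamma/(gamma-1))*(R*T1/MW)*((P2/P1)^((gamma-1)/gamma) - 1)
T1 = 45 + 273.15 = 318.15 K
Pressure ratio = 21.2 / 8.9 = 2.38202
Exponent = (1.4 - 1)/1.4 = 0.285714
(P2/P1)^exp - 1 = 2.38202^0.285714 - 1 = 0.281441
W = 45.3 * 1.4 / 0.4 * 8.314 * 318.15 / 2 * 0.281441 = 59020

59020 kW


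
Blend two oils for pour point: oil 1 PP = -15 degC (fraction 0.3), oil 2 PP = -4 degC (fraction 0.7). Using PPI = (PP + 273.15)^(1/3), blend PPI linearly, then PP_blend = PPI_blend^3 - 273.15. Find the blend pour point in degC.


PPI_1 = (-15 + 273.15)^(1/3) = 6.36733
PPI_2 = (-4 + 273.15)^(1/3) = 6.456514
PPI_blend = 0.3 * 6.36733 + 0.7 * 6.456514 = 6.429759
PP_blend = 6.429759^3 - 273.15 = 265.8178 - 273.15 = -7.33

-7.33 degC


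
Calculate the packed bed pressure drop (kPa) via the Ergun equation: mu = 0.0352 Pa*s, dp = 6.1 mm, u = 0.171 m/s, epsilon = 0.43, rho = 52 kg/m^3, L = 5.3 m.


dp = 6.1 mm = 0.0061 m
Viscous term = 150*0.0352*0.171*(1-0.43)^2 / (0.0061^2*0.43^3) = 99155
Inertial term = 1.75*52*0.171^2*(1-0.43) / (0.0061*0.43^3) = 3127.33
dP/L = 99155 + 3127.33 = 102282 Pa/m
dP = 102282 * 5.3 / 1000 = 542.1 kPa

542.1 kPa


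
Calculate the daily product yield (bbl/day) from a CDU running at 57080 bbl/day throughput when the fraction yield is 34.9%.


Crude throughput = 57080 bbl/day
Fraction yield = 34.9%
yield = throughput * fraction / 100
yield = 57080 * 34.9 / 100 = 19920.92

19920.92 bbl/day


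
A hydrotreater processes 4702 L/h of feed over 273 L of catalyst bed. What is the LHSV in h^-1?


LHSV = volumetric feed rate / catalyst volume
= 4702 L/h / 273 L
= 17.22 h^-1

17.22 h^-1


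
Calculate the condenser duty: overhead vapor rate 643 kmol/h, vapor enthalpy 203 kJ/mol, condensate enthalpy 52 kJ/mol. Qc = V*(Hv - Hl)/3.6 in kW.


Qc = 643 * (203 - 52) / 3.6 = 643 * 151 / 3.6 = 26970

26970 kW


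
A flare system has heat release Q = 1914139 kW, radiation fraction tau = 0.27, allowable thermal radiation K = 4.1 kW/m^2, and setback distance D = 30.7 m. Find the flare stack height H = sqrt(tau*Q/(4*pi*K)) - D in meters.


tau*Q/(4*pi*K) = 0.27 * 1914139 / (4 * pi * 4.1) = 10031
sqrt(10031) = 100.155
H = 100.155 - 30.7 = 69.45

69.45 m


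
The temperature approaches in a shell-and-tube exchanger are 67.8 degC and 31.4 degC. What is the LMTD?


LMTD = (dT1 - dT2) / ln(dT1/dT2)
= (67.8 - 31.4) / ln(67.8 / 31.4) = 36.4 / 0.769754 = 47.29

47.29 degC


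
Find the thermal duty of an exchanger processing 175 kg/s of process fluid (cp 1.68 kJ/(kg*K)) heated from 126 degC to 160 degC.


Q = m_dot * cp * delta_T
delta_T = 160 - 126 = 34 K
Q = 175 * 1.68 * 34
= 294 * 34
= 9996 kW

9996 kW


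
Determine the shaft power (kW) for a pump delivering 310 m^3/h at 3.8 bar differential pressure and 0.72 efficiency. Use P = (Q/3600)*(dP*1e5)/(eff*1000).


Q = 310 / 3600 = 0.0861111 m^3/s
P = 0.0861111 * (3.8 * 1e5) / 0.72 / 1000 = 45.45

45.45 kW


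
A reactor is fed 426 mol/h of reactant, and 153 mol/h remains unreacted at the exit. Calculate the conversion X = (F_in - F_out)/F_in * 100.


X = (F_in - F_out) / F_in * 100
Moles reacted = 426 - 153 = 273
X = 273 / 426 * 100
= 0.6408 * 100
= 64.08 %

64.08 %


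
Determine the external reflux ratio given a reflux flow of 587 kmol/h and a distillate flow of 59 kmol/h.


Reflux ratio definition: R = L / D (liquid returned / distillate withdrawn)
L = 587 kmol/h, D = 59 kmol/h
R = 587 / 59 = 9.949

9.949


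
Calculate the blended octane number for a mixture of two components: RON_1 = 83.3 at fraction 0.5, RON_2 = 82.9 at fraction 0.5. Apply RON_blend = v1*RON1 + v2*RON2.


Linear blending: RON_blend = sum(vi * RONi)
Contribution 1: 0.5 * 83.3 = 41.65
Contribution 2: 0.5 * 82.9 = 41.45
RON_blend = 41.65 + 41.45 = 83.1

83.1


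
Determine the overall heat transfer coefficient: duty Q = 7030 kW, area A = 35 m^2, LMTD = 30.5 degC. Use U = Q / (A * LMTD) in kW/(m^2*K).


From Q = U*A*LMTD, U = Q / (A * LMTD)
U = 7030 / (35 * 30.5) = 7030 / 1067.5 = 6.585

6.585 kW/(m^2*K)


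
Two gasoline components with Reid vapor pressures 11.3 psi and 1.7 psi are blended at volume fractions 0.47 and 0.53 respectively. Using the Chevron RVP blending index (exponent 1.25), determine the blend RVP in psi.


Chevron index: RVP_blend = (sum xi*RVPi^1.25)^(1/1.25)
RVP^1.25 terms: 0.47 * 11.3^1.25 + 0.53 * 1.7^1.25 = 10.7663
RVP_blend = 10.7663^(1/1.25) = 6.693

6.693 psi


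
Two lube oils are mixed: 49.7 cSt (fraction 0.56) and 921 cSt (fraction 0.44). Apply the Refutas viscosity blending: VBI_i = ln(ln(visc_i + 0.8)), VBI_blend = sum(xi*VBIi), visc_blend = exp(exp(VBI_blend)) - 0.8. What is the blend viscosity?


Refutas method: VBN_i = 14.534*ln(ln(visc_i + 0.8)) + 10.975, blended linearly by mass fraction; since VBN is linear in VBI_i = ln(ln(visc_i + 0.8)) and the fractions sum to 1, blend VBI directly: visc = exp(exp(VBI_blend)) - 0.8
VBI_1 = ln(ln(49.7 + 0.8)) = 1.36659
VBI_2 = ln(ln(921 + 0.8)) = 1.92079
VBI_blend = 0.56 * 1.36659 + 0.44 * 1.92079 = 1.61044
visc_blend = exp(exp(1.61044)) - 0.8 = 148.4

148.4 cSt


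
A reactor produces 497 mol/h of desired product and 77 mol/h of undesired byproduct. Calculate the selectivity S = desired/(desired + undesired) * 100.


Selectivity = desired / (desired + undesired) * 100
Total products = 497 + 77 = 574 mol/h
S = 497 / 574 * 100
= 0.8659 * 100
= 86.59 %

86.59 %


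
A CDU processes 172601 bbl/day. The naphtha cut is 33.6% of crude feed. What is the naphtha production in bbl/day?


Crude throughput = 172601 bbl/day
Fraction yield = 33.6%
yield = throughput * fraction / 100
yield = 172601 * 33.6 / 100 = 57993.936

57993.936 bbl/day


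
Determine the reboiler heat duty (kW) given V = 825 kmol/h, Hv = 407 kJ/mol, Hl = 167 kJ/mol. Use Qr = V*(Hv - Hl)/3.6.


Qr = 825 * (407 - 167) / 3.6 = 825 * 240 / 3.6 = 55000

55000 kW


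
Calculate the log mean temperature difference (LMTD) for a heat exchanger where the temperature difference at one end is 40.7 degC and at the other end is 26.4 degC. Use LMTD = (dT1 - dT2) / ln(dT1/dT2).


LMTD = (dT1 - dT2) / ln(dT1/dT2)
= (40.7 - 26.4) / ln(40.7 / 26.4) = 14.3 / 0.432864 = 33.04

33.04 degC


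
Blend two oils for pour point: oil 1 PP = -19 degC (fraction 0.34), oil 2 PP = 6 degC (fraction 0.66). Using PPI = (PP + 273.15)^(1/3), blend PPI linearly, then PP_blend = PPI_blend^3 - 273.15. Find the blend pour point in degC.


PPI_1 = (-19 + 273.15)^(1/3) = 6.334272
PPI_2 = (6 + 273.15)^(1/3) = 6.535506
PPI_blend = 0.34 * 6.334272 + 0.66 * 6.535506 = 6.467086
PP_blend = 6.467086^3 - 273.15 = 270.4742 - 273.15 = -2.68

-2.68 degC


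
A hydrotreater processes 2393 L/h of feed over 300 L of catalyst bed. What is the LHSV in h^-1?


LHSV = volumetric feed rate / catalyst volume
= 2393 L/h / 300 L
= 7.977 h^-1

7.977 h^-1


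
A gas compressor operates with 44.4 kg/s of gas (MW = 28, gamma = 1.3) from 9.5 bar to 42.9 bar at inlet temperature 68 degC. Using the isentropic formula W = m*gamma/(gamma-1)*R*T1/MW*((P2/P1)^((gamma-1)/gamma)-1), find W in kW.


Isentropic work: W = m*(gamma/(gamma-1))*(R*T1/MW)*((P2/P1)^((gamma-1)/gamma) - 1)
T1 = 68 + 273.15 = 341.15 K
Pressure ratio = 42.9 / 9.5 = 4.51579
Exponent = (1.3 - 1)/1.3 = 0.230769
(P2/P1)^exp - 1 = 4.51579^0.230769 - 1 = 0.416095
W = 44.4 * 1.3 / 0.3 * 8.314 * 341.15 / 28 * 0.416095 = 8110

8110 kW


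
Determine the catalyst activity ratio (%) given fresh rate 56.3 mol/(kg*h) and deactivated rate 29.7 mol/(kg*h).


Activity (%) = (rate_used / rate_fresh) * 100
rate_used = 29.7, rate_fresh = 56.3
= (29.7 / 56.3) * 100
= 0.5275 * 100 = 52.75

52.75 %


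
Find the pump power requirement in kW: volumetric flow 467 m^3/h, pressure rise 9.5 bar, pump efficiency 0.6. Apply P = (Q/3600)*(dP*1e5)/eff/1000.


Q = 467 / 3600 = 0.129722 m^3/s
P = 0.129722 * (9.5 * 1e5) / 0.6 / 1000 = 205.4

205.4 kW


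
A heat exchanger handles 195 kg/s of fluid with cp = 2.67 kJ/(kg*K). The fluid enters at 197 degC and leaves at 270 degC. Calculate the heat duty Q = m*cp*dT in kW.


Q = m_dot * cp * delta_T
delta_T = 270 - 197 = 73 K
Q = 195 * 2.67 * 73
= 520.65 * 73
= 38007.45 kW

38007.45 kW


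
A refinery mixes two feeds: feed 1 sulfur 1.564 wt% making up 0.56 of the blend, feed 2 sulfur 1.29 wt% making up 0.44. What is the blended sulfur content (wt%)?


Linear sulfur blending: S_blend = x1*S1 + x2*S2
Contribution 1: 0.56 * 1.564 = 0.87584 wt%
Contribution 2: 0.44 * 1.29 = 0.5676 wt%
S_blend = 0.87584 + 0.5676 = 1.44344

1.44344 wt%


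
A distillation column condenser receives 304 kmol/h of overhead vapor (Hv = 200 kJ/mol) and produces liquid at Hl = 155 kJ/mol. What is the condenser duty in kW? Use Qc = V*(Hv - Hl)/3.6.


Qc = 304 * (200 - 155) / 3.6 = 304 * 45 / 3.6 = 3800

3800 kW


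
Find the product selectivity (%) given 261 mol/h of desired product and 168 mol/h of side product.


Selectivity = desired / (desired + undesired) * 100
Total products = 261 + 168 = 429 mol/h
S = 261 / 429 * 100
= 0.6084 * 100
= 60.84 %

60.84 %


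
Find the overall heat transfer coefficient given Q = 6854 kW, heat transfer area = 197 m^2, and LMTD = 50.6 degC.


From Q = U*A*LMTD, U = Q / (A * LMTD)
U = 6854 / (197 * 50.6) = 6854 / 9968.2 = 0.6876

0.6876 kW/(m^2*K)


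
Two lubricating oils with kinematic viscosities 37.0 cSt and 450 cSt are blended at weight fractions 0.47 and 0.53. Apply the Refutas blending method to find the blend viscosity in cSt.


Refutas method: VBN_i = 14.534*ln(ln(visc_i + 0.8)) + 10.975, blended linearly by mass fraction; since VBN is linear in VBI_i = ln(ln(visc_i + 0.8)) and the fractions sum to 1, blend VBI directly: visc = exp(exp(VBI_blend)) - 0.8
VBI_1 = ln(ln(37.0 + 0.8)) = 1.28987
VBI_2 = ln(ln(450 + 0.8)) = 1.81009
VBI_blend = 0.47 * 1.28987 + 0.53 * 1.81009 = 1.56559
visc_blend = exp(exp(1.56559)) - 0.8 = 119.0

119.0 cSt


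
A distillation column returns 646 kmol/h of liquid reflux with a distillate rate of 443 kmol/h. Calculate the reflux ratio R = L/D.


Reflux ratio definition: R = L / D (liquid returned / distillate withdrawn)
L = 646 kmol/h, D = 443 kmol/h
R = 646 / 443 = 1.458

1.458


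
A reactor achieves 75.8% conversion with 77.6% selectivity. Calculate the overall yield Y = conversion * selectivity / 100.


Overall yield = conversion (%) * selectivity (%) / 100
Conversion = 75.8%, Selectivity = 77.6%
Y = 75.8 * 77.6 / 100
= 58.8208 %

58.8208 %


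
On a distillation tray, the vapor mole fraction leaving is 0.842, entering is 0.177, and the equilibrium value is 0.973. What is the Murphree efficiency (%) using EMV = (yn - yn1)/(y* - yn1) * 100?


Murphree vapor efficiency: EMV = (y_n - y_(n-1)) / (y*_n - y_(n-1)) * 100
EMV = (0.842 - 0.177) / (0.973 - 0.177) * 100 = 0.665 / 0.796 * 100 = 83.54

83.54 %


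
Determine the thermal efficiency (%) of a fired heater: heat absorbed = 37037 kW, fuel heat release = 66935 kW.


Furnace efficiency = Q_absorbed / Q_fuel * 100
= 37037 / 66935 * 100 = 55.33

55.33 %


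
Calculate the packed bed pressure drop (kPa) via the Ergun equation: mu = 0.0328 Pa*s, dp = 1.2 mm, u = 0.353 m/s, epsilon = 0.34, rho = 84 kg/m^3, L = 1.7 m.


dp = 1.2 mm = 0.0012 m
Viscous term = 150*0.0328*0.353*(1-0.34)^2 / (0.0012^2*0.34^3) = 13366800
Inertial term = 1.75*84*0.353^2*(1-0.34) / (0.0012*0.34^3) = 256326
dP/L = 13366800 + 256326 = 13623100 Pa/m
dP = 13623100 * 1.7 / 1000 = 23160 kPa

23160 kPa


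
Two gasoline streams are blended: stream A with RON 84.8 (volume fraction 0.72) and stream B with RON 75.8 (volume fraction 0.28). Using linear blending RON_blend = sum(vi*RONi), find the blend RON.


Linear blending: RON_blend = sum(vi * RONi)
Contribution 1: 0.72 * 84.8 = 61.056
Contribution 2: 0.28 * 75.8 = 21.224
RON_blend = 61.056 + 21.224 = 82.28

82.28


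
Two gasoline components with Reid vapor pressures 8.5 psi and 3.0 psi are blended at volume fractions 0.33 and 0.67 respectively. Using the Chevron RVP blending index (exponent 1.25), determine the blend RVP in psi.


Chevron index: RVP_blend = (sum xi*RVPi^1.25)^(1/1.25)
RVP^1.25 terms: 0.33 * 8.5^1.25 + 0.67 * 3.0^1.25 = 7.43478
RVP_blend = 7.43478^(1/1.25) = 4.978

4.978 psi


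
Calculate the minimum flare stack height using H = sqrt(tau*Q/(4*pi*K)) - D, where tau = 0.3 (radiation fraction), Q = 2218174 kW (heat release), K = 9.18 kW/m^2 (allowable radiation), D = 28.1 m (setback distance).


tau*Q/(4*pi*K) = 0.3 * 2218174 / (4 * pi * 9.18) = 5768.52
sqrt(5768.52) = 75.9508
H = 75.9508 - 28.1 = 47.85

47.85 m


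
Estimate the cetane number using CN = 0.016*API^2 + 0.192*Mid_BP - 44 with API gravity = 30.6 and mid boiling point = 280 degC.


CN = 0.016 * 30.6^2 + 0.192 * 280 - 44
CN = 14.98176 + 53.76 - 44 = 24.74176

24.74176


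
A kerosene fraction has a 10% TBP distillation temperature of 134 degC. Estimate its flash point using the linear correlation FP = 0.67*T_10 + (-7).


FP = 0.67 * 134 + (-7) = 82.78

82.78 degC


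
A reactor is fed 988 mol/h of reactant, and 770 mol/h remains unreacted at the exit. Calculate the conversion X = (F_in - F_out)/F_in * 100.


X = (F_in - F_out) / F_in * 100
Moles reacted = 988 - 770 = 218
X = 218 / 988 * 100
= 0.2206 * 100
= 22.06 %

22.06 %


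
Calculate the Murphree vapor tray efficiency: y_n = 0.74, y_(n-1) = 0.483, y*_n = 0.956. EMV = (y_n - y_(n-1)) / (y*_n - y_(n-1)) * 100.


Murphree vapor efficiency: EMV = (y_n - y_(n-1)) / (y*_n - y_(n-1)) * 100
EMV = (0.74 - 0.483) / (0.956 - 0.483) * 100 = 0.257 / 0.473 * 100 = 54.33

54.33 %


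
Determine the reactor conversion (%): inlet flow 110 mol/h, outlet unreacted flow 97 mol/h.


X = (F_in - F_out) / F_in * 100
Moles reacted = 110 - 97 = 13
X = 13 / 110 * 100
= 0.1182 * 100
= 11.82 %

11.82 %


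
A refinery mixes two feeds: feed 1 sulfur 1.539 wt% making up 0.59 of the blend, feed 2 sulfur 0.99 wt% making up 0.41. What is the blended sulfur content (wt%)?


Linear sulfur blending: S_blend = x1*S1 + x2*S2
Contribution 1: 0.59 * 1.539 = 0.90801 wt%
Contribution 2: 0.41 * 0.99 = 0.4059 wt%
S_blend = 0.90801 + 0.4059 = 1.31391

1.31391 wt%


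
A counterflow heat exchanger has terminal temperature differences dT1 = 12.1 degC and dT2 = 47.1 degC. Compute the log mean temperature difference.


LMTD = (dT1 - dT2) / ln(dT1/dT2)
= (12.1 - 47.1) / ln(12.1 / 47.1) = -35 / -1.35907 = 25.75

25.75 degC


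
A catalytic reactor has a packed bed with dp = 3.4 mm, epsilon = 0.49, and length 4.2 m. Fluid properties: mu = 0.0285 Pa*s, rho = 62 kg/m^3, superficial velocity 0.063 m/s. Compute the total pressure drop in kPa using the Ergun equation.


dp = 3.4 mm = 0.0034 m
Viscous term = 150*0.0285*0.063*(1-0.49)^2 / (0.0034^2*0.49^3) = 51507.6
Inertial term = 1.75*62*0.063^2*(1-0.49) / (0.0034*0.49^3) = 549.052
dP/L = 51507.6 + 549.052 = 52056.7 Pa/m
dP = 52056.7 * 4.2 / 1000 = 218.6 kPa

218.6 kPa


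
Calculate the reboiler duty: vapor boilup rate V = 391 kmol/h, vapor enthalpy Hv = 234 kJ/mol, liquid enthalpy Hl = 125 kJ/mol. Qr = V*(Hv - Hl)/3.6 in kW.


Qr = 391 * (234 - 125) / 3.6 = 391 * 109 / 3.6 = 11840

11840 kW


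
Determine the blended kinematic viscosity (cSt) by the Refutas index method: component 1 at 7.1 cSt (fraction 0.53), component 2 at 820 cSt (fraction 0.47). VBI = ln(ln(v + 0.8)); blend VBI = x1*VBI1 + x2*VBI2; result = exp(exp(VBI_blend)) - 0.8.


Refutas method: VBN_i = 14.534*ln(ln(visc_i + 0.8)) + 10.975, blended linearly by mass fraction; since VBN is linear in VBI_i = ln(ln(visc_i + 0.8)) and the fractions sum to 1, blend VBI directly: visc = exp(exp(VBI_blend)) - 0.8
VBI_1 = ln(ln(7.1 + 0.8)) = 0.726032
VBI_2 = ln(ln(820 + 0.8)) = 1.90364
VBI_blend = 0.53 * 0.726032 + 0.47 * 1.90364 = 1.27951
visc_blend = exp(exp(1.27951)) - 0.8 = 35.61

35.61 cSt


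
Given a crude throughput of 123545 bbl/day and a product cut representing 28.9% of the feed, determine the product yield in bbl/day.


Crude throughput = 123545 bbl/day
Fraction yield = 28.9%
yield = throughput * fraction / 100
yield = 123545 * 28.9 / 100 = 35704.505

35704.505 bbl/day


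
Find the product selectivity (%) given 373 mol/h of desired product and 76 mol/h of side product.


Selectivity = desired / (desired + undesired) * 100
Total products = 373 + 76 = 449 mol/h
S = 373 / 449 * 100
= 0.8307 * 100
= 83.07 %

83.07 %


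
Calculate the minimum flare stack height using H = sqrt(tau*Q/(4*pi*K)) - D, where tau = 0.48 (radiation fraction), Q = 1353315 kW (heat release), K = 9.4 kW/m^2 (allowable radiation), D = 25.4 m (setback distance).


tau*Q/(4*pi*K) = 0.48 * 1353315 / (4 * pi * 9.4) = 5499.24
sqrt(5499.24) = 74.1569
H = 74.1569 - 25.4 = 48.76

48.76 m


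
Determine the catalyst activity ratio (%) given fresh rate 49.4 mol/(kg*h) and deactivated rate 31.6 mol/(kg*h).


Activity (%) = (rate_used / rate_fresh) * 100
rate_used = 31.6, rate_fresh = 49.4
= (31.6 / 49.4) * 100
= 0.6397 * 100 = 63.97

63.97 %


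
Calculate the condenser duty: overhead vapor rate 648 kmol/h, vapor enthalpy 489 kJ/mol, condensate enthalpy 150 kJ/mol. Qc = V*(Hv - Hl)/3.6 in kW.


Qc = 648 * (489 - 150) / 3.6 = 648 * 339 / 3.6 = 61020

61020 kW


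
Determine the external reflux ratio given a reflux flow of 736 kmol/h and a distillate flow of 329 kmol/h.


Reflux ratio definition: R = L / D (liquid returned / distillate withdrawn)
L = 736 kmol/h, D = 329 kmol/h
R = 736 / 329 = 2.237

2.237


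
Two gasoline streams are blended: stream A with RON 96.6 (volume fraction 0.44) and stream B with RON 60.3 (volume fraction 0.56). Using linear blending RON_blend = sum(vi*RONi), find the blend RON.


Linear blending: RON_blend = sum(vi * RONi)
Contribution 1: 0.44 * 96.6 = 42.504
Contribution 2: 0.56 * 60.3 = 33.768
RON_blend = 42.504 + 33.768 = 76.272

76.272


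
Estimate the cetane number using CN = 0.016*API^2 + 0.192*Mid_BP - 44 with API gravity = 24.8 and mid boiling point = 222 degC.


CN = 0.016 * 24.8^2 + 0.192 * 222 - 44
CN = 9.84064 + 42.624 - 44 = 8.46464

8.46464


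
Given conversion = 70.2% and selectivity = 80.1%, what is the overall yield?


Overall yield = conversion (%) * selectivity (%) / 100
Conversion = 70.2%, Selectivity = 80.1%
Y = 70.2 * 80.1 / 100
= 56.2302 %

56.2302 %


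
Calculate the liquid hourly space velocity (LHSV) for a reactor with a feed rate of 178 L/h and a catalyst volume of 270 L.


LHSV = volumetric feed rate / catalyst volume
= 178 L/h / 270 L
= 0.6593 h^-1

0.6593 h^-1


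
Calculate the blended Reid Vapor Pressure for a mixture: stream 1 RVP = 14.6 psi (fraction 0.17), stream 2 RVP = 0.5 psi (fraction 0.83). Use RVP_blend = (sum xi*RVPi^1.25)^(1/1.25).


Chevron index: RVP_blend = (sum xi*RVPi^1.25)^(1/1.25)
RVP^1.25 terms: 0.17 * 14.6^1.25 + 0.83 * 0.5^1.25 = 5.20063
RVP_blend = 5.20063^(1/1.25) = 3.740

3.740 psi


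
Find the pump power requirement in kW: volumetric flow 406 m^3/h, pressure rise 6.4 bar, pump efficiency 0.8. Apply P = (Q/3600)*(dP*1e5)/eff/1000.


Q = 406 / 3600 = 0.112778 m^3/s
P = 0.112778 * (6.4 * 1e5) / 0.8 / 1000 = 90.22

90.22 kW


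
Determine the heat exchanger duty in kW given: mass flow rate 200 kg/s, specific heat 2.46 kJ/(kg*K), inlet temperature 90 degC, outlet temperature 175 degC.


Q = m_dot * cp * delta_T
delta_T = 175 - 90 = 85 K
Q = 200 * 2.46 * 85
= 492 * 85
= 41820 kW

41820 kW


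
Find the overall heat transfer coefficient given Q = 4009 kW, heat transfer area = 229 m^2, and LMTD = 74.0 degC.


From Q = U*A*LMTD, U = Q / (A * LMTD)
U = 4009 / (229 * 74.0) = 4009 / 16946 = 0.2366

0.2366 kW/(m^2*K)


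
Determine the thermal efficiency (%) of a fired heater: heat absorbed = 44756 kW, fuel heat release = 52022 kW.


Furnace efficiency = Q_absorbed / Q_fuel * 100
= 44756 / 52022 * 100 = 86.03

86.03 %


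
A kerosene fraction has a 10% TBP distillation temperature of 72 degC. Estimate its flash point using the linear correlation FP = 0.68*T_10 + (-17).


FP = 0.68 * 72 + (-17) = 31.96

31.96 degC


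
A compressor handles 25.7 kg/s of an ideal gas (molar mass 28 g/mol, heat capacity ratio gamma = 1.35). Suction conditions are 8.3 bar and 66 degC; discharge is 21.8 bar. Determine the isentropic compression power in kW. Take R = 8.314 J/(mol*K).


Isentropic work: W = m*(gamma/(gamma-1))*(R*T1/MW)*((P2/P1)^((gamma-1)/gamma) - 1)
T1 = 66 + 273.15 = 339.15 K
Pressure ratio = 21.8 / 8.3 = 2.62651
Exponent = (1.35 - 1)/1.35 = 0.259259
(P2/P1)^exp - 1 = 2.62651^0.259259 - 1 = 0.284481
W = 25.7 * 1.35 / 0.35 * 8.314 * 339.15 / 28 * 0.284481 = 2840

2840 kW


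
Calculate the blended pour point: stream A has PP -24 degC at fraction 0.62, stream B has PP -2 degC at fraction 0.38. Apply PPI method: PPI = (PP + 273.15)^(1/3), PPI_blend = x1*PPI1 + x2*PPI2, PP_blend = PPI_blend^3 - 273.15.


PPI_1 = (-24 + 273.15)^(1/3) = 6.292458
PPI_2 = (-2 + 273.15)^(1/3) = 6.472467
PPI_blend = 0.62 * 6.292458 + 0.38 * 6.472467 = 6.360861
PP_blend = 6.360861^3 - 273.15 = 257.364 - 273.15 = -15.79

-15.79 degC


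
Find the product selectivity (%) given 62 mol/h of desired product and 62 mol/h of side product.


Selectivity = desired / (desired + undesired) * 100
Total products = 62 + 62 = 124 mol/h
S = 62 / 124 * 100
= 0.5000 * 100
= 50.00 %

50.00 %


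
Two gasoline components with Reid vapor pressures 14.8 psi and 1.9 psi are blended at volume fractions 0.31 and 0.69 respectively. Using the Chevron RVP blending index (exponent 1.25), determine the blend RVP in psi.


Chevron index: RVP_blend = (sum xi*RVPi^1.25)^(1/1.25)
RVP^1.25 terms: 0.31 * 14.8^1.25 + 0.69 * 1.9^1.25 = 10.5381
RVP_blend = 10.5381^(1/1.25) = 6.580

6.580 psi


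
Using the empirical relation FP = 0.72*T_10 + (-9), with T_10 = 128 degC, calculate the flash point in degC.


FP = 0.72 * 128 + (-9) = 83.16

83.16 degC


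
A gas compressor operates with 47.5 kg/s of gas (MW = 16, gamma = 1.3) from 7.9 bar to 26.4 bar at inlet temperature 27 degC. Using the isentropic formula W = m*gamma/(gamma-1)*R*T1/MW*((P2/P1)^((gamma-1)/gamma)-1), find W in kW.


Isentropic work: W = m*(gamma/(gamma-1))*(R*T1/MW)*((P2/P1)^((gamma-1)/gamma) - 1)
T1 = 27 + 273.15 = 300.15 K
Pressure ratio = 26.4 / 7.9 = 3.34177
Exponent = (1.3 - 1)/1.3 = 0.230769
(P2/P1)^exp - 1 = 3.34177^0.230769 - 1 = 0.321045
W = 47.5 * 1.3 / 0.3 * 8.314 * 300.15 / 16 * 0.321045 = 10310

10310 kW


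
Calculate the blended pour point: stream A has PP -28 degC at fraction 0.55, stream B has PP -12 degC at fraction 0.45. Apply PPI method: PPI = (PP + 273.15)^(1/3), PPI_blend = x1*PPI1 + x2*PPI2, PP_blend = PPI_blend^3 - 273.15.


PPI_1 = (-28 + 273.15)^(1/3) = 6.258601
PPI_2 = (-12 + 273.15)^(1/3) = 6.391901
PPI_blend = 0.55 * 6.258601 + 0.45 * 6.391901 = 6.318586
PP_blend = 6.318586^3 - 273.15 = 252.2666 - 273.15 = -20.88

-20.88 degC


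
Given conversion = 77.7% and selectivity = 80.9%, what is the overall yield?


Overall yield = conversion (%) * selectivity (%) / 100
Conversion = 77.7%, Selectivity = 80.9%
Y = 77.7 * 80.9 / 100
= 62.8593 %

62.8593 %


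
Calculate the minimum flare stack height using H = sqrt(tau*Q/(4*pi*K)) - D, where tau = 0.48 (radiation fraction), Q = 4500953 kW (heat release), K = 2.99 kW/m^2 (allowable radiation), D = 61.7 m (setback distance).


tau*Q/(4*pi*K) = 0.48 * 4500953 / (4 * pi * 2.99) = 57499.6
sqrt(57499.6) = 239.791
H = 239.791 - 61.7 = 178.1

178.1 m


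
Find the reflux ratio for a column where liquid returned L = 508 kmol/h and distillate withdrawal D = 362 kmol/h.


Reflux ratio definition: R = L / D (liquid returned / distillate withdrawn)
L = 508 kmol/h, D = 362 kmol/h
R = 508 / 362 = 1.403

1.403


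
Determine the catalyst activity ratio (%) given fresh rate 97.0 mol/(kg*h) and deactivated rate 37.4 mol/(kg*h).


Activity (%) = (rate_used / rate_fresh) * 100
rate_used = 37.4, rate_fresh = 97.0
= (37.4 / 97.0) * 100
= 0.3856 * 100 = 38.56

38.56 %


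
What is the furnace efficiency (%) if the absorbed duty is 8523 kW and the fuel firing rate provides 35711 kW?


Furnace efficiency = Q_absorbed / Q_fuel * 100
= 8523 / 35711 * 100 = 23.87

23.87 %


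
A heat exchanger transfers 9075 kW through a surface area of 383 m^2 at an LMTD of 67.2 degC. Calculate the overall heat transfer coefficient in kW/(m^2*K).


From Q = U*A*LMTD, U = Q / (A * LMTD)
U = 9075 / (383 * 67.2) = 9075 / 25737.6 = 0.3526

0.3526 kW/(m^2*K)


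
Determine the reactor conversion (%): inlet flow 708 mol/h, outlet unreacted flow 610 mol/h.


X = (F_in - F_out) / F_in * 100
Moles reacted = 708 - 610 = 98
X = 98 / 708 * 100
= 0.1384 * 100
= 13.84 %

13.84 %


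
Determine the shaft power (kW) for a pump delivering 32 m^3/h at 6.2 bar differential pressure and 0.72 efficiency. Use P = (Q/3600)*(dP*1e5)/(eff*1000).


Q = 32 / 3600 = 0.00888889 m^3/s
P = 0.00888889 * (6.2 * 1e5) / 0.72 / 1000 = 7.654

7.654 kW


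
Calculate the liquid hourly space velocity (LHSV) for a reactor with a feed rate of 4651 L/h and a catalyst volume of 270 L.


LHSV = volumetric feed rate / catalyst volume
= 4651 L/h / 270 L
= 17.23 h^-1

17.23 h^-1


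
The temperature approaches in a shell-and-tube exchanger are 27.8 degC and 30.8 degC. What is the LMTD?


LMTD = (dT1 - dT2) / ln(dT1/dT2)
= (27.8 - 30.8) / ln(27.8 / 30.8) = -3 / -0.102479 = 29.27

29.27 degC


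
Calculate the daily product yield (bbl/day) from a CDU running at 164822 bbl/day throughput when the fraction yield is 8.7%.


Crude throughput = 164822 bbl/day
Fraction yield = 8.7%
yield = throughput * fraction / 100
yield = 164822 * 8.7 / 100 = 14339.514

14339.514 bbl/day


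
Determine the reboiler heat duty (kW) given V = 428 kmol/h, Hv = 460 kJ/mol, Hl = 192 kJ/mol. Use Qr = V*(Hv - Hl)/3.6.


Qr = 428 * (460 - 192) / 3.6 = 428 * 268 / 3.6 = 31860

31860 kW


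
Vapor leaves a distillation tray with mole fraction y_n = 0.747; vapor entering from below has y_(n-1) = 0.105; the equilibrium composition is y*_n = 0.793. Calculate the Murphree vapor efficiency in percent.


Murphree vapor efficiency: EMV = (y_n - y_(n-1)) / (y*_n - y_(n-1)) * 100
EMV = (0.747 - 0.105) / (0.793 - 0.105) * 100 = 0.642 / 0.688 * 100 = 93.31

93.31 %


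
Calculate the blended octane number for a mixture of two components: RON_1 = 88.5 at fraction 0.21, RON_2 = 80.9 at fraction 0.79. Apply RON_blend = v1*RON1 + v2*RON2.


Linear blending: RON_blend = sum(vi * RONi)
Contribution 1: 0.21 * 88.5 = 18.585
Contribution 2: 0.79 * 80.9 = 63.911
RON_blend = 18.585 + 63.911 = 82.496

82.496


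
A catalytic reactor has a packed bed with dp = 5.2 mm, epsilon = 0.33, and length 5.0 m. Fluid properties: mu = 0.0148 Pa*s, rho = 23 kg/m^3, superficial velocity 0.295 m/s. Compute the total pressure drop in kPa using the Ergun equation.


dp = 5.2 mm = 0.0052 m
Viscous term = 150*0.0148*0.295*(1-0.33)^2 / (0.0052^2*0.33^3) = 302535
Inertial term = 1.75*23*0.295^2*(1-0.33) / (0.0052*0.33^3) = 12558.6
dP/L = 302535 + 12558.6 = 315094 Pa/m
dP = 315094 * 5.0 / 1000 = 1575 kPa

1575 kPa


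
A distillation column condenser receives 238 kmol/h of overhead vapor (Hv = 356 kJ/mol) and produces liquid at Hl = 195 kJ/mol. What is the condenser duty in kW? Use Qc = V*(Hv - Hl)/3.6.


Qc = 238 * (356 - 195) / 3.6 = 238 * 161 / 3.6 = 10640

10640 kW


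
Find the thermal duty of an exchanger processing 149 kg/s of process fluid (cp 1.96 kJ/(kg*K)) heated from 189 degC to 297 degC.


Q = m_dot * cp * delta_T
delta_T = 297 - 189 = 108 K
Q = 149 * 1.96 * 108
= 292.04 * 108
= 31540.32 kW

31540.32 kW


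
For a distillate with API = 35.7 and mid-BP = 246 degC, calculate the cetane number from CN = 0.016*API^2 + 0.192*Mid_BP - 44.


CN = 0.016 * 35.7^2 + 0.192 * 246 - 44
CN = 20.39184 + 47.232 - 44 = 23.62384

23.62384


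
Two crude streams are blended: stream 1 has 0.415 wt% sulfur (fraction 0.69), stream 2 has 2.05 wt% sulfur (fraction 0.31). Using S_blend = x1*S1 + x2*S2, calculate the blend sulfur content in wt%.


Linear sulfur blending: S_blend = x1*S1 + x2*S2
Contribution 1: 0.69 * 0.415 = 0.28635 wt%
Contribution 2: 0.31 * 2.05 = 0.6355 wt%
S_blend = 0.28635 + 0.6355 = 0.92185

0.92185 wt%


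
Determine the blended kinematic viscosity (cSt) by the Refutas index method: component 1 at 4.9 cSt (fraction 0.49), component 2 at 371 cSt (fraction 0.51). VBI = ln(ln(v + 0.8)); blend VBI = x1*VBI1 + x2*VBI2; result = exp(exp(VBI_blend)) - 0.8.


Refutas method: VBN_i = 14.534*ln(ln(visc_i + 0.8)) + 10.975, blended linearly by mass fraction; since VBN is linear in VBI_i = ln(ln(visc_i + 0.8)) and the fractions sum to 1, blend VBI directly: visc = exp(exp(VBI_blend)) - 0.8
VBI_1 = ln(ln(4.9 + 0.8)) = 0.554153
VBI_2 = ln(ln(371 + 0.8)) = 1.77806
VBI_blend = 0.49 * 0.554153 + 0.51 * 1.77806 = 1.17835
visc_blend = exp(exp(1.17835)) - 0.8 = 24.96

24.96 cSt


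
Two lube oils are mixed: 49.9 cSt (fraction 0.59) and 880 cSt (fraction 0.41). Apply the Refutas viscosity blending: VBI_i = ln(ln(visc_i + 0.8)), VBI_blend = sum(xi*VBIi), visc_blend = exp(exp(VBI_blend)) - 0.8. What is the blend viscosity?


Refutas method: VBN_i = 14.534*ln(ln(visc_i + 0.8)) + 10.975, blended linearly by mass fraction; since VBN is linear in VBI_i = ln(ln(visc_i + 0.8)) and the fractions sum to 1, blend VBI directly: visc = exp(exp(VBI_blend)) - 0.8
VBI_1 = ln(ln(49.9 + 0.8)) = 1.3676
VBI_2 = ln(ln(880 + 0.8)) = 1.9141
VBI_blend = 0.59 * 1.3676 + 0.41 * 1.9141 = 1.59166
visc_blend = exp(exp(1.59166)) - 0.8 = 135.1

135.1 cSt


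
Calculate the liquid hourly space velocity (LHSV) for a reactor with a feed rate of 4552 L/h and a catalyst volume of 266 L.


LHSV = volumetric feed rate / catalyst volume
= 4552 L/h / 266 L
= 17.11 h^-1

17.11 h^-1


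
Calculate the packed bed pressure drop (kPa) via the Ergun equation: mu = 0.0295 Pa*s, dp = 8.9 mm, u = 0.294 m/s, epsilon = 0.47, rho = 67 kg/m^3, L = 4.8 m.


dp = 8.9 mm = 0.0089 m
Viscous term = 150*0.0295*0.294*(1-0.47)^2 / (0.0089^2*0.47^3) = 44436.4
Inertial term = 1.75*67*0.294^2*(1-0.47) / (0.0089*0.47^3) = 5812.99
dP/L = 44436.4 + 5812.99 = 50249.4 Pa/m
dP = 50249.4 * 4.8 / 1000 = 241.2 kPa

241.2 kPa
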